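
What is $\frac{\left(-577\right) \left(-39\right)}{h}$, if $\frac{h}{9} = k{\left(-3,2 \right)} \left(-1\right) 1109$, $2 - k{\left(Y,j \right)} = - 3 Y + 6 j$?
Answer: $\frac{7501}{63213} \approx 0.11866$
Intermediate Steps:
$k{\left(Y,j \right)} = 2 - 6 j + 3 Y$ ($k{\left(Y,j \right)} = 2 - \left(- 3 Y + 6 j\right) = 2 + \left(- 6 j + 3 Y\right) = 2 - 6 j + 3 Y$)
$h = 189639$ ($h = 9 \left(2 - 12 + 3 \left(-3\right)\right) \left(-1\right) 1109 = 9 \left(2 - 12 - 9\right) \left(-1\right) 1109 = 9 \left(-19\right) \left(-1\right) 1109 = 9 \cdot 19 \cdot 1109 = 9 \cdot 21071 = 189639$)
$\frac{\left(-577\right) \left(-39\right)}{h} = \frac{\left(-577\right) \left(-39\right)}{189639} = 22503 \cdot \frac{1}{189639} = \frac{7501}{63213}$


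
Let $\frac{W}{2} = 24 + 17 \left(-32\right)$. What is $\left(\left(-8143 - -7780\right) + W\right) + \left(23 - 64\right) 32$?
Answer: $-2715$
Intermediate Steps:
$W = -1040$ ($W = 2 \left(24 + 17 \left(-32\right)\right) = 2 \left(24 - 544\right) = 2 \left(-520\right) = -1040$)
$\left(\left(-8143 - -7780\right) + W\right) + \left(23 - 64\right) 32 = \left(\left(-8143 - -7780\right) - 1040\right) + \left(23 - 64\right) 32 = \left(\left(-8143 + 7780\right) - 1040\right) - 1312 = \left(-363 - 1040\right) - 1312 = -1403 - 1312 = -2715$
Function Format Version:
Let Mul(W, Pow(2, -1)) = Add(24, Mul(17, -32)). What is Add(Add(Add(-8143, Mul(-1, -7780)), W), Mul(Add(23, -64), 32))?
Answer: -2715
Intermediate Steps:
W = -1040 (W = Mul(2, Add(24, Mul(17, -32))) = Mul(2, Add(24, -544)) = Mul(2, -520) = -1040)
Add(Add(Add(-8143, Mul(-1, -7780)), W), Mul(Add(23, -64), 32)) = Add(Add(Add(-8143, Mul(-1, -7780)), -1040), Mul(Add(23, -64), 32)) = Add(Add(Add(-8143, 7780), -1040), Mul(-41, 32)) = Add(Add(-363, -1040), -1312) = Add(-1403, -1312) = -2715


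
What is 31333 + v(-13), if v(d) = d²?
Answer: 31502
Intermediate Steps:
31333 + v(-13) = 31333 + (-13)² = 31333 + 169 = 31502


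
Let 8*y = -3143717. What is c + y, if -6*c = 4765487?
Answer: -28493099/24 ≈ -1.1872e+6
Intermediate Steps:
y = -3143717/8 (y = (⅛)*(-3143717) = -3143717/8 ≈ -3.9296e+5)
c = -4765487/6 (c = -⅙*4765487 = -4765487/6 ≈ -7.9425e+5)
c + y = -4765487/6 - 3143717/8 = -28493099/24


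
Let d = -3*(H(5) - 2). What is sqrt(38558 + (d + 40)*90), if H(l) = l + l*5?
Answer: sqrt(34598) ≈ 186.01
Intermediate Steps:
H(l) = 6*l (H(l) = l + 5*l = 6*l)
d = -84 (d = -3*(6*5 - 2) = -3*(30 - 2) = -3*28 = -84)
sqrt(38558 + (d + 40)*90) = sqrt(38558 + (-84 + 40)*90) = sqrt(38558 - 44*90) = sqrt(38558 - 3960) = sqrt(34598)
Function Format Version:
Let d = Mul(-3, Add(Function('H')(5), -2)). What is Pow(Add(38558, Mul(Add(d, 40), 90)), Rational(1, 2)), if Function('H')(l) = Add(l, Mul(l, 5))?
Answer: Pow(34598, Rational(1, 2)) ≈ 186.01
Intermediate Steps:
Function('H')(l) = Mul(6, l) (Function('H')(l) = Add(l, Mul(5, l)) = Mul(6, l))
d = -84 (d = Mul(-3, Add(Mul(6, 5), -2)) = Mul(-3, Add(30, -2)) = Mul(-3, 28) = -84)
Pow(Add(38558, Mul(Add(d, 40), 90)), Rational(1, 2)) = Pow(Add(38558, Mul(Add(-84, 40), 90)), Rational(1, 2)) = Pow(Add(38558, Mul(-44, 90)), Rational(1, 2)) = Pow(Add(38558, -3960), Rational(1, 2)) = Pow(34598, Rational(1, 2))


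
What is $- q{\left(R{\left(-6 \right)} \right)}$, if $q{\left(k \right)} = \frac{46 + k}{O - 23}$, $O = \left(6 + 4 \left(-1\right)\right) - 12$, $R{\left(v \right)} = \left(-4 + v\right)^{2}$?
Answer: $\frac{146}{33} \approx 4.4242$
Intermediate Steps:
$O = -10$ ($O = \left(6 - 4\right) - 12 = 2 - 12 = -10$)
$q{\left(k \right)} = - \frac{46}{33} - \frac{k}{33}$ ($q{\left(k \right)} = \frac{46 + k}{-10 - 23} = \frac{46 + k}{-33} = \left(46 + k\right) \left(- \frac{1}{33}\right) = - \frac{46}{33} - \frac{k}{33}$)
$- q{\left(R{\left(-6 \right)} \right)} = - (- \frac{46}{33} - \frac{\left(-4 - 6\right)^{2}}{33}) = - (- \frac{46}{33} - \frac{\left(-10\right)^{2}}{33}) = - (- \frac{46}{33} - \frac{100}{33}) = \left(-1\right) \left(- \frac{146}{33}\right) = \frac{146}{33}$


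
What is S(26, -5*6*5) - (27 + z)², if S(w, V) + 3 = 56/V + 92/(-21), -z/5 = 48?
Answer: -7940932/175 ≈ -45377.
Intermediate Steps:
z = -240 (z = -5*48 = -240)
S(w, V) = -155/21 + 56/V (S(w, V) = -3 + (56/V + 92/(-21)) = -3 + (56/V + 92*(-1/21)) = -3 + (56/V - 92/21) = -3 + (-92/21 + 56/V) = -155/21 + 56/V)
S(26, -5*6*5) - (27 + z)² = (-155/21 + 56/((-5*6*5))) - (27 - 240)² = (-155/21 + 56/((-30*5))) - 1*(-213)² = (-155/21 + 56/(-150)) - 1*45369 = (-155/21 + 56*(-1/150)) - 45369 = (-155/21 - 28/75) - 45369 = -1357/175 - 45369 = -7940932/175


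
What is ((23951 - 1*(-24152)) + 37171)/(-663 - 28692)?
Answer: -85274/29355 ≈ -2.9049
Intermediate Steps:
((23951 - 1*(-24152)) + 37171)/(-663 - 28692) = ((23951 + 24152) + 37171)/(-29355) = (48103 + 37171)*(-1/29355) = 85274*(-1/29355) = -85274/29355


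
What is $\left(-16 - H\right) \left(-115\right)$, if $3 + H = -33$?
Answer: $-2300$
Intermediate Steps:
$H = -36$ ($H = -3 - 33 = -36$)
$\left(-16 - H\right) \left(-115\right) = \left(-16 - -36\right) \left(-115\right) = \left(-16 + 36\right) \left(-115\right) = 20 \left(-115\right) = -2300$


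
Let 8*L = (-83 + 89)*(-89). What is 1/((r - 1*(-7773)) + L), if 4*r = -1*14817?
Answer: 1/4002 ≈ 0.00024988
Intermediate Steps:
r = -14817/4 (r = (-1*14817)/4 = (1/4)*(-14817) = -14817/4 ≈ -3704.3)
L = -267/4 (L = ((-83 + 89)*(-89))/8 = (6*(-89))/8 = (1/8)*(-534) = -267/4 ≈ -66.750)
1/((r - 1*(-7773)) + L) = 1/((-14817/4 - 1*(-7773)) - 267/4) = 1/((-14817/4 + 7773) - 267/4) = 1/(16275/4 - 267/4) = 1/4002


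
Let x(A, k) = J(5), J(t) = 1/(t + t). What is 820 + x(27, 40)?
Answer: 8201/10 ≈ 820.10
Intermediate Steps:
J(t) = 1/(2*t)
x(A, k) = ⅒ (x(A, k) = (½)/5 = (½)*(⅕) = ⅒)
820 + x(27, 40) = 820 + ⅒ = 8201/10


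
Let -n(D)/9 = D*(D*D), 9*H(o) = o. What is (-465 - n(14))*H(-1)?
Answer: -8077/3 ≈ -2692.3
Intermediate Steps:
H(o) = o/9
n(D) = -9*D³ (n(D) = -9*D*D*D = -9*D*D² = -9*D³)
(-465 - n(14))*H(-1) = (-465 - (-9)*14³)*((⅑)*(-1)) = (-465 - (-9)*2744)*(-⅑) = (-465 - 1*(-24696))*(-⅑) = (-465 + 24696)*(-⅑) = 24231*(-⅑) = -8077/3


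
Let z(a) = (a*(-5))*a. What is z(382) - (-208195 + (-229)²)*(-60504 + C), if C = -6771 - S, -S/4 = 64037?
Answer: 29416995622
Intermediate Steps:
S = -256148 (S = -4*64037 = -256148)
C = 249377 (C = -6771 - 1*(-256148) = -6771 + 256148 = 249377)
z(a) = -5*a² (z(a) = (-5*a)*a = -5*a²)
z(382) - (-208195 + (-229)²)*(-60504 + C) = -5*382² - (-208195 + (-229)²)*(-60504 + 249377) = -5*145924 - (-208195 + 52441)*188873 = -729620 - (-155754)*188873 = -729620 - 1*(-29417725242) = -729620 + 29417725242 = 29416995622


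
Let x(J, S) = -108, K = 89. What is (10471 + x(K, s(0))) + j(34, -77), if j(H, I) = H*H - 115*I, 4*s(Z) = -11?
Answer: 20374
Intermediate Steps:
s(Z) = -11/4 (s(Z) = (¼)*(-11) = -11/4)
j(H, I) = H² - 115*I
(10471 + x(K, s(0))) + j(34, -77) = (10471 - 108) + (34² - 115*(-77)) = 10363 + (1156 + 8855) = 10363 + 10011 = 20374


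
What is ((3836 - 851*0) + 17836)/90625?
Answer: 21672/90625 ≈ 0.23914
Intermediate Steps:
((3836 - 851*0) + 17836)/90625 = ((3836 + 0) + 17836)*(1/90625) = (3836 + 17836)*(1/90625) = 21672*(1/90625) = 21672/90625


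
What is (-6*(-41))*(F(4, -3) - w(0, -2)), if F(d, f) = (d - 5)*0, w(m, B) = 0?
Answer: 0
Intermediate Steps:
F(d, f) = 0 (F(d, f) = (-5 + d)*0 = 0)
(-6*(-41))*(F(4, -3) - w(0, -2)) = (-6*(-41))*(0 - 1*0) = 246*(0 + 0) = 246*0 = 0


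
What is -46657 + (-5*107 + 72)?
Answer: -47120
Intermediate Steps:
-46657 + (-5*107 + 72) = -46657 + (-535 + 72) = -46657 - 463 = -47120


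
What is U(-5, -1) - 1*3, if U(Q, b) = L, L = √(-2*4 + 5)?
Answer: -3 + I*√3 ≈ -3.0 + 1.732*I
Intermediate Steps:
L = I*√3 (L = √(-8 + 5) = √(-3) = I*√3 ≈ 1.732*I)
U(Q, b) = I*√3
U(-5, -1) - 1*3 = I*√3 - 1*3 = I*√3 - 3 = -3 + I*√3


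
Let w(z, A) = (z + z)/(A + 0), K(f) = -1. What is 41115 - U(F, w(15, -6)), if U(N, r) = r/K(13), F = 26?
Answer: 41110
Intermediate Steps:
w(z, A) = 2*z/A (w(z, A) = (2*z)/A = 2*z/A)
U(N, r) = -r (U(N, r) = r/(-1) = r*(-1) = -r)
41115 - U(F, w(15, -6)) = 41115 - (-1)*2*15/(-6) = 41115 - (-1)*2*15*(-⅙) = 41115 - (-1)*(-5) = 41115 - 1*5 = 41115 - 5 = 41110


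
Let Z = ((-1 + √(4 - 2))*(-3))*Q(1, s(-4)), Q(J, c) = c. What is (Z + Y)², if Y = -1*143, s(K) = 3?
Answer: 18118 + 2412*√2 ≈ 21529.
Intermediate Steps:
Y = -143
Z = 9 - 9*√2 (Z = ((-1 + √(4 - 2))*(-3))*3 = ((-1 + √2)*(-3))*3 = (3 - 3*√2)*3 = 9 - 9*√2 ≈ -3.7279)
(Z + Y)² = ((9 - 9*√2) - 143)² = (-134 - 9*√2)²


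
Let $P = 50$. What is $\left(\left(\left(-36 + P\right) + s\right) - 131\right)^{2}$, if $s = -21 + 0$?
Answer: $19044$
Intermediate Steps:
$s = -21$
$\left(\left(\left(-36 + P\right) + s\right) - 131\right)^{2} = \left(\left(\left(-36 + 50\right) - 21\right) - 131\right)^{2} = \left(\left(14 - 21\right) - 131\right)^{2} = \left(-7 - 131\right)^{2} = \left(-138\right)^{2} = 19044$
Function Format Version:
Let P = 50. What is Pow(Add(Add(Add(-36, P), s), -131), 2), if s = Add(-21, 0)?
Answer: 19044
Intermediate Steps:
s = -21
Pow(Add(Add(Add(-36, P), s), -131), 2) = Pow(Add(Add(Add(-36, 50), -21), -131), 2) = Pow(Add(Add(14, -21), -131), 2) = Pow(Add(-7, -131), 2) = Pow(-138, 2) = 19044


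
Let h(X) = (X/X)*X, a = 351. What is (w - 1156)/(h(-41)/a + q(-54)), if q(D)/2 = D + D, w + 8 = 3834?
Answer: -937170/75857 ≈ -12.354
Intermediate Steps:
w = 3826 (w = -8 + 3834 = 3826)
q(D) = 4*D (q(D) = 2*(D + D) = 2*(2*D) = 4*D)
h(X) = X (h(X) = 1*X = X)
(w - 1156)/(h(-41)/a + q(-54)) = (3826 - 1156)/(-41/351 + 4*(-54)) = 2670/(-41*1/351 - 216) = 2670/(-41/351 - 216) = 2670/(-75857/351) = 2670*(-351/75857) = -937170/75857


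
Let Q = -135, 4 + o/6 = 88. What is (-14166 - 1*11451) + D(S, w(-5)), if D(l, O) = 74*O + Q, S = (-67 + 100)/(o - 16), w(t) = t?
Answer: -26122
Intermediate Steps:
o = 504 (o = -24 + 6*88 = -24 + 528 = 504)
S = 33/488 (S = (-67 + 100)/(504 - 16) = 33/488 ≈ 0.067623)
D(l, O) = -135 + 74*O (D(l, O) = 74*O - 135 = -135 + 74*O)
(-14166 - 1*11451) + D(S, w(-5)) = (-14166 - 1*11451) + (-135 + 74*(-5)) = (-14166 - 11451) + (-135 - 370) = -25617 - 505 = -26122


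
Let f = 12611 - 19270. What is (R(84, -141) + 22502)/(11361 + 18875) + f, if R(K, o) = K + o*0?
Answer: -100659469/15118 ≈ -6658.3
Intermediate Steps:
R(K, o) = K (R(K, o) = K + 0 = K)
f = -6659
(R(84, -141) + 22502)/(11361 + 18875) + f = (84 + 22502)/(11361 + 18875) - 6659 = 22586/30236 - 6659 = 22586*(1/30236) - 6659 = 11293/15118 - 6659 = -100659469/15118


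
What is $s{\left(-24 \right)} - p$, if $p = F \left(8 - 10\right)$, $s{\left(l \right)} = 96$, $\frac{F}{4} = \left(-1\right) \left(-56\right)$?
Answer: $544$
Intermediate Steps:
$F = 224$ ($F = 4 \left(\left(-1\right) \left(-56\right)\right) = 4 \cdot 56 = 224$)
$p = -448$ ($p = 224 \left(8 - 10\right) = 224 \left(-2\right) = -448$)
$s{\left(-24 \right)} - p = 96 - -448 = 96 + 448 = 544$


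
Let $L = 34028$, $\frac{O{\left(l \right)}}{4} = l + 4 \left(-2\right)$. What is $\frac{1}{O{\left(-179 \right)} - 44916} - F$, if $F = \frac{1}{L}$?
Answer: $- \frac{19923}{388463648} \approx -5.1287 \cdot 10^{-5}$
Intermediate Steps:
$O{\left(l \right)} = -32 + 4 l$ ($O{\left(l \right)} = 4 \left(l + 4 \left(-2\right)\right) = 4 \left(l - 8\right) = 4 \left(-8 + l\right) = -32 + 4 l$)
$F = \frac{1}{34028} \approx 2.9388 \cdot 10^{-5}$
$\frac{1}{O{\left(-179 \right)} - 44916} - F = \frac{1}{\left(-32 + 4 \left(-179\right)\right) - 44916} - \frac{1}{34028} = \frac{1}{\left(-32 - 716\right) - 44916} - \frac{1}{34028} = \frac{1}{-748 - 44916} - \frac{1}{34028} = \frac{1}{-45664} - \frac{1}{34028} = - \frac{1}{45664} - \frac{1}{34028} = - \frac{19923}{388463648}$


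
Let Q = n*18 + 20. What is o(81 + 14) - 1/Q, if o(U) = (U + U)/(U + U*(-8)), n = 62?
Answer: -2279/7952 ≈ -0.28659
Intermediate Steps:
o(U) = -2/7 (o(U) = (2*U)/(U - 8*U) = (2*U)/((-7*U)) = (2*U)*(-1/(7*U)) = -2/7)
Q = 1136 (Q = 62*18 + 20 = 1116 + 20 = 1136)
o(81 + 14) - 1/Q = -2/7 - 1/1136 = -2279/7952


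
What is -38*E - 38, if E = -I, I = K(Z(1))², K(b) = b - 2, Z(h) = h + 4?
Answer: 304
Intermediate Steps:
Z(h) = 4 + h
K(b) = -2 + b
I = 9 (I = (-2 + (4 + 1))² = (-2 + 5)² = 3² = 9)
E = -9 (E = -1*9 = -9)
-38*E - 38 = -38*(-9) - 38 = 342 - 38 = 304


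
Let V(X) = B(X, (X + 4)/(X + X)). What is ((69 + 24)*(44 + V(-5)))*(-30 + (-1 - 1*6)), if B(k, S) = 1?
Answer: -154845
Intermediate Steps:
V(X) = 1
((69 + 24)*(44 + V(-5)))*(-30 + (-1 - 1*6)) = ((69 + 24)*(44 + 1))*(-30 + (-1 - 1*6)) = (93*45)*(-30 + (-1 - 6)) = 4185*(-30 - 7) = 4185*(-37) = -154845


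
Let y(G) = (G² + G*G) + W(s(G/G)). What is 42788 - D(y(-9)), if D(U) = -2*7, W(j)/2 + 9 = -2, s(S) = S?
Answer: 42802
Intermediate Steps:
W(j) = -22 (W(j) = -18 + 2*(-2) = -18 - 4 = -22)
y(G) = -22 + 2*G² (y(G) = (G² + G*G) - 22 = (G² + G²) - 22 = 2*G² - 22 = -22 + 2*G²)
D(U) = -14
42788 - D(y(-9)) = 42788 - 1*(-14) = 42788 + 14 = 42802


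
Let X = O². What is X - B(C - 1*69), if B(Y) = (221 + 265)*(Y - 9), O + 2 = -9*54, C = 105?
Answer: 225022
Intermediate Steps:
O = -488 (O = -2 - 9*54 = -2 - 486 = -488)
X = 238144 (X = (-488)² = 238144)
B(Y) = -4374 + 486*Y (B(Y) = 486*(-9 + Y) = -4374 + 486*Y)
X - B(C - 1*69) = 238144 - (-4374 + 486*(105 - 1*69)) = 238144 - (-4374 + 486*(105 - 69)) = 238144 - (-4374 + 486*36) = 238144 - (-4374 + 17496) = 238144 - 1*13122 = 238144 - 13122 = 225022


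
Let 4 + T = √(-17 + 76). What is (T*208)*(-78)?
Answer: 64896 - 16224*√59 ≈ -59723.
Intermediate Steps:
T = -4 + √59 (T = -4 + √(-17 + 76) = -4 + √59 ≈ 3.6811)
(T*208)*(-78) = ((-4 + √59)*208)*(-78) = (-832 + 208*√59)*(-78) = 64896 - 16224*√59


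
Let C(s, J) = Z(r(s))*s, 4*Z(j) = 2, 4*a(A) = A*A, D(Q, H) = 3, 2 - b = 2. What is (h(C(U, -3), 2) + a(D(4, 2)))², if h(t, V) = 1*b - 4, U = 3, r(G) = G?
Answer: 49/16 ≈ 3.0625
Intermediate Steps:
b = 0 (b = 2 - 1*2 = 2 - 2 = 0)
a(A) = A²/4 (a(A) = (A*A)/4 = A²/4)
Z(j) = ½ (Z(j) = (¼)*2 = ½)
C(s, J) = s/2
h(t, V) = -4 (h(t, V) = 1*0 - 4 = 0 - 4 = -4)
(h(C(U, -3), 2) + a(D(4, 2)))² = (-4 + (¼)*3²)² = (-4 + (¼)*9)² = (-4 + 9/4)² = (-7/4)² = 49/16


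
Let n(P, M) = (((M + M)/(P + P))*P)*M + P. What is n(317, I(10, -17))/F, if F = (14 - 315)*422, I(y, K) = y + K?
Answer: -183/63511 ≈ -0.0028814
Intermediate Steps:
I(y, K) = K + y
n(P, M) = P + M² (n(P, M) = (((2*M)/((2*P)))*P)*M + P = (((2*M)*(1/(2*P)))*P)*M + P = ((M/P)*P)*M + P = M*M + P = M² + P = P + M²)
F = -127022 (F = -301*422 = -127022)
n(317, I(10, -17))/F = (317 + (-17 + 10)²)/(-127022) = (317 + (-7)²)*(-1/127022) = (317 + 49)*(-1/127022) = 366*(-1/127022) = -183/63511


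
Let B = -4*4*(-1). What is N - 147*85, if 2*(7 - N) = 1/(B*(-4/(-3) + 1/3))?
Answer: -1998083/160 ≈ -12488.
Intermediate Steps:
B = 16 (B = -16*(-1) = 16)
N = 1117/160 (N = 7 - 1/(16*(-4/(-3) + 1/3))/2 = 7 - 1/(16*(-4*(-⅓) + 1*(⅓)))/2 = 7 - 1/(16*(4/3 + ⅓))/2 = 7 - 1/(2*(16*(5/3))) = 7 - 1/(2*80/3) = 7 - ½*3/80 = 7 - 3/160 = 1117/160 ≈ 6.9812)
N - 147*85 = 1117/160 - 147*85 = 1117/160 - 12495 = -1998083/160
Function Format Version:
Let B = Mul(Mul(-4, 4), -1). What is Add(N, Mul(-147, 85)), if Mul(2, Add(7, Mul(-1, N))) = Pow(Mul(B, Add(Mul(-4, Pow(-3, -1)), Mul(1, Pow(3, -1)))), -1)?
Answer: Rational(-1998083, 160) ≈ -12488.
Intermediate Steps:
B = 16 (B = Mul(-16, -1) = 16)
N = Rational(1117, 160) (N = Add(7, Mul(Rational(-1, 2), Pow(Mul(16, Add(Mul(-4, Pow(-3, -1)), Mul(1, Pow(3, -1)))), -1))) = Add(7, Mul(Rational(-1, 2), Pow(Mul(16, Add(Mul(-4, Rational(-1, 3)), Mul(1, Rational(1, 3)))), -1))) = Add(7, Mul(Rational(-1, 2), Pow(Mul(16, Add(Rational(4, 3), Rational(1, 3))), -1))) = Add(7, Mul(Rational(-1, 2), Pow(Mul(16, Rational(5, 3)), -1))) = Add(7, Mul(Rational(-1, 2), Pow(Rational(80, 3), -1))) = Add(7, Mul(Rational(-1, 2), Rational(3, 80))) = Add(7, Rational(-3, 160)) = Rational(1117, 160) ≈ 6.9812)
Add(N, Mul(-147, 85)) = Add(Rational(1117, 160), Mul(-147, 85)) = Add(Rational(1117, 160), -12495) = Rational(-1998083, 160)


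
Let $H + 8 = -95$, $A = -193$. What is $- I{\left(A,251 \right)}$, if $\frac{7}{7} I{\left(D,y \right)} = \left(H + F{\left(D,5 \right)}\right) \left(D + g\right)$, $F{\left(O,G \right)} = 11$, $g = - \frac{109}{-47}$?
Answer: $- \frac{824504}{47} \approx -17543.0$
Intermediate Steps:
$g = \frac{109}{47}$ ($g = \left(-109\right) \left(- \frac{1}{47}\right) = \frac{109}{47} \approx 2.3191$)
$H = -103$ ($H = -8 - 95 = -103$)
$I{\left(D,y \right)} = - \frac{10028}{47} - 92 D$ ($I{\left(D,y \right)} = \left(-103 + 11\right) \left(D + \frac{109}{47}\right) = - 92 \left(\frac{109}{47} + D\right) = - \frac{10028}{47} - 92 D$)
$- I{\left(A,251 \right)} = - (- \frac{10028}{47} - -17756) = - (- \frac{10028}{47} + 17756) = \left(-1\right) \frac{824504}{47} = - \frac{824504}{47}$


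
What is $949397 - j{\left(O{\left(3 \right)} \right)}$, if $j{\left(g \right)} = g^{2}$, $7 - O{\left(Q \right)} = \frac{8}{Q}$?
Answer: $\frac{8544404}{9} \approx 9.4938 \cdot 10^{5}$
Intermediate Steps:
$O{\left(Q \right)} = 7 - \frac{8}{Q}$
$949397 - j{\left(O{\left(3 \right)} \right)} = 949397 - \left(7 - \frac{8}{3}\right)^{2} = 949397 - \left(\frac{13}{3}\right)^{2} = 949397 - \frac{169}{9} = \frac{8544404}{9}$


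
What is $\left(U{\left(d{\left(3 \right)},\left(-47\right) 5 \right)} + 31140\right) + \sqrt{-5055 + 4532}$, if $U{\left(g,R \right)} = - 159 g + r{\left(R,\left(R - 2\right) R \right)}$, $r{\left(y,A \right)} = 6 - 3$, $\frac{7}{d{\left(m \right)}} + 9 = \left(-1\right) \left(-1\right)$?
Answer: $\frac{250257}{8} + i \sqrt{523} \approx 31282.0 + 22.869 i$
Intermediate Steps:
$d{\left(m \right)} = - \frac{7}{8}$ ($d{\left(m \right)} = \frac{7}{-9 - -1} = \frac{7}{-9 + 1} = \frac{7}{-8} = 7 \left(- \frac{1}{8}\right) = - \frac{7}{8}$)
$r{\left(y,A \right)} = 3$ ($r{\left(y,A \right)} = 6 - 3 = 3$)
$U{\left(g,R \right)} = 3 - 159 g$ ($U{\left(g,R \right)} = - 159 g + 3 = 3 - 159 g$)
$\left(U{\left(d{\left(3 \right)},\left(-47\right) 5 \right)} + 31140\right) + \sqrt{-5055 + 4532} = \left(\left(3 - - \frac{1113}{8}\right) + 31140\right) + \sqrt{-5055 + 4532} = \left(\left(3 + \frac{1113}{8}\right) + 31140\right) + \sqrt{-523} = \left(\frac{1137}{8} + 31140\right) + i \sqrt{523} = \frac{250257}{8} + i \sqrt{523}$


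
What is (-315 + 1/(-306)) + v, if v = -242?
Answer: -170443/306 ≈ -557.00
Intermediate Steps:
(-315 + 1/(-306)) + v = (-315 + 1/(-306)) - 242 = (-315 - 1/306) - 242 = -96391/306 - 242 = -170443/306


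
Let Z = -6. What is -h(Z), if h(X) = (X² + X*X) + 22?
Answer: -94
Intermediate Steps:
h(X) = 22 + 2*X² (h(X) = (X² + X²) + 22 = 2*X² + 22 = 22 + 2*X²)
-h(Z) = -(22 + 2*(-6)²) = -(22 + 2*36) = -(22 + 72) = -1*94 = -94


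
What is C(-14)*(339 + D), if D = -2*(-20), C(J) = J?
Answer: -5306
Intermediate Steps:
D = 40
C(-14)*(339 + D) = -14*(339 + 40) = -14*379 = -5306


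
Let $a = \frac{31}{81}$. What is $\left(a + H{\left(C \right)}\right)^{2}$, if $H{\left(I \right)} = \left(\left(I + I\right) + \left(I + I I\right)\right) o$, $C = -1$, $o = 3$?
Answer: $\frac{207025}{6561} \approx 31.554$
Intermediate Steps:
$a = \frac{31}{81}$ ($a = 31 \cdot \frac{1}{81} = \frac{31}{81} \approx 0.38272$)
$H{\left(I \right)} = 3 I^{2} + 9 I$ ($H{\left(I \right)} = \left(\left(I + I\right) + \left(I + I I\right)\right) 3 = \left(2 I + \left(I + I^{2}\right)\right) 3 = \left(I^{2} + 3 I\right) 3 = 3 I^{2} + 9 I$)
$\left(a + H{\left(C \right)}\right)^{2} = \left(\frac{31}{81} + 3 \left(-1\right) \left(3 - 1\right)\right)^{2} = \left(\frac{31}{81} + 3 \left(-1\right) 2\right)^{2} = \left(\frac{31}{81} - 6\right)^{2} = \left(- \frac{455}{81}\right)^{2} = \frac{207025}{6561}$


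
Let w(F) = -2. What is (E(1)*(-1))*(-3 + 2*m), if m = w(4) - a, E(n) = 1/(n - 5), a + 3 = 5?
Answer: -11/4 ≈ -2.7500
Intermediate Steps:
a = 2 (a = -3 + 5 = 2)
E(n) = 1/(-5 + n)
m = -4 (m = -2 - 1*2 = -2 - 2 = -4)
(E(1)*(-1))*(-3 + 2*m) = (-1/(-5 + 1))*(-3 + 2*(-4)) = (-1/(-4))*(-3 - 8) = -¼*(-1)*(-11) = (¼)*(-11) = -11/4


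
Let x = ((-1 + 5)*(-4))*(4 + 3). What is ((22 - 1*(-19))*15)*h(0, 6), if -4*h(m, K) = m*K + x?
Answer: 17220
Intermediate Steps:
x = -112 (x = (4*(-4))*7 = -16*7 = -112)
h(m, K) = 28 - K*m/4 (h(m, K) = -(m*K - 112)/4 = -(K*m - 112)/4 = -(-112 + K*m)/4 = 28 - K*m/4)
((22 - 1*(-19))*15)*h(0, 6) = ((22 - 1*(-19))*15)*(28 - ¼*6*0) = ((22 + 19)*15)*(28 + 0) = (41*15)*28 = 615*28 = 17220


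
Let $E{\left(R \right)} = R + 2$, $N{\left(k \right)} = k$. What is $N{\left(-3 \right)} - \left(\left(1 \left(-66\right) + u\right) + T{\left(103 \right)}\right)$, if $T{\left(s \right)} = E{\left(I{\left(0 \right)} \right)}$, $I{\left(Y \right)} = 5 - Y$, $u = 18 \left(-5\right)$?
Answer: $146$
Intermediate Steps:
$u = -90$
$E{\left(R \right)} = 2 + R$
$T{\left(s \right)} = 7$ ($T{\left(s \right)} = 2 + \left(5 - 0\right) = 2 + \left(5 + 0\right) = 2 + 5 = 7$)
$N{\left(-3 \right)} - \left(\left(1 \left(-66\right) + u\right) + T{\left(103 \right)}\right) = -3 - \left(\left(1 \left(-66\right) - 90\right) + 7\right) = -3 - \left(\left(-66 - 90\right) + 7\right) = -3 - \left(-156 + 7\right) = -3 - -149 = -3 + 149 = 146$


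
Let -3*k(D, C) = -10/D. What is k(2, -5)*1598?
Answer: 7990/3 ≈ 2663.3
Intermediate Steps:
k(D, C) = 10/(3*D) (k(D, C) = -(-10)/(3*D) = 10/(3*D))
k(2, -5)*1598 = ((10/3)/2)*1598 = ((10/3)*(½))*1598 = (5/3)*1598 = 7990/3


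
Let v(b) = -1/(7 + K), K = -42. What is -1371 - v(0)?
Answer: -47986/35 ≈ -1371.0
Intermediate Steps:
v(b) = 1/35 (v(b) = -1/(7 - 42) = -1/(-35) = -1*(-1/35) = 1/35)
-1371 - v(0) = -1371 - 1*1/35 = -1371 - 1/35 = -47986/35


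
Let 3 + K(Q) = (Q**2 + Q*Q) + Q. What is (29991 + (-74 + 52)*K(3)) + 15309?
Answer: 44904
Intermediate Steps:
K(Q) = -3 + Q + 2*Q**2 (K(Q) = -3 + ((Q**2 + Q*Q) + Q) = -3 + ((Q**2 + Q**2) + Q) = -3 + (2*Q**2 + Q) = -3 + (Q + 2*Q**2) = -3 + Q + 2*Q**2)
(29991 + (-74 + 52)*K(3)) + 15309 = (29991 + (-74 + 52)*(-3 + 3 + 2*3**2)) + 15309 = (29991 - 22*(-3 + 3 + 2*9)) + 15309 = (29991 - 22*(-3 + 3 + 18)) + 15309 = (29991 - 22*18) + 15309 = (29991 - 396) + 15309 = 29595 + 15309 = 44904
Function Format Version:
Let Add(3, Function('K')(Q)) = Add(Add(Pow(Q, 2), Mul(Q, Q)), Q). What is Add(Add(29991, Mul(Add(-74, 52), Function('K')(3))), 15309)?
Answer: 44904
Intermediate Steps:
Function('K')(Q) = Add(-3, Q, Mul(2, Pow(Q, 2))) (Function('K')(Q) = Add(-3, Add(Add(Pow(Q, 2), Mul(Q, Q)), Q)) = Add(-3, Add(Add(Pow(Q, 2), Pow(Q, 2)), Q)) = Add(-3, Add(Mul(2, Pow(Q, 2)), Q)) = Add(-3, Add(Q, Mul(2, Pow(Q, 2)))) = Add(-3, Q, Mul(2, Pow(Q, 2))))
Add(Add(29991, Mul(Add(-74, 52), Function('K')(3))), 15309) = Add(Add(29991, Mul(Add(-74, 52), Add(-3, 3, Mul(2, Pow(3, 2))))), 15309) = Add(Add(29991, Mul(-22, Add(-3, 3, Mul(2, 9)))), 15309) = Add(Add(29991, Mul(-22, Add(-3, 3, 18))), 15309) = Add(Add(29991, Mul(-22, 18)), 15309) = Add(Add(29991, -396), 15309) = Add(29595, 15309) = 44904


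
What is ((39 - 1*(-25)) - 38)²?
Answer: 676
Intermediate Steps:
((39 - 1*(-25)) - 38)² = ((39 + 25) - 38)² = (64 - 38)² = 26² = 676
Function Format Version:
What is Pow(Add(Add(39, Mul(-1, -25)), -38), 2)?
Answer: 676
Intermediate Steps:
Pow(Add(Add(39, Mul(-1, -25)), -38), 2) = Pow(Add(Add(39, 25), -38), 2) = Pow(Add(64, -38), 2) = Pow(26, 2) = 676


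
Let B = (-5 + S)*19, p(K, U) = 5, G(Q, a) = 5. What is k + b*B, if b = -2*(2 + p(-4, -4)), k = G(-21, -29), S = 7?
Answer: -527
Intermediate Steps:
k = 5
b = -14 (b = -2*(2 + 5) = -2*7 = -14)
B = 38 (B = (-5 + 7)*19 = 2*19 = 38)
k + b*B = 5 - 14*38 = 5 - 532 = -527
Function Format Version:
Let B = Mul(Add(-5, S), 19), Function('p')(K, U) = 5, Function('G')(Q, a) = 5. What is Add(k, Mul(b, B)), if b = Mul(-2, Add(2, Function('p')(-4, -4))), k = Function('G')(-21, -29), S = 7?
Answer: -527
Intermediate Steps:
k = 5
b = -14 (b = Mul(-2, Add(2, 5)) = Mul(-2, 7) = -14)
B = 38 (B = Mul(Add(-5, 7), 19) = Mul(2, 19) = 38)
Add(k, Mul(b, B)) = Add(5, Mul(-14, 38)) = Add(5, -532) = -527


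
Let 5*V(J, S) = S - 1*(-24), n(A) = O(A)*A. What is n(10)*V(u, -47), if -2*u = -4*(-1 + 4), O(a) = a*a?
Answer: -4600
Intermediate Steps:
O(a) = a**2
u = 6 (u = -(-2)*(-1 + 4) = -(-2)*3 = -1/2*(-12) = 6)
n(A) = A**3 (n(A) = A**2*A = A**3)
V(J, S) = 24/5 + S/5 (V(J, S) = (S - 1*(-24))/5 = (S + 24)/5 = (24 + S)/5 = 24/5 + S/5)
n(10)*V(u, -47) = 10**3*(24/5 + (1/5)*(-47)) = 1000*(24/5 - 47/5) = 1000*(-23/5) = -4600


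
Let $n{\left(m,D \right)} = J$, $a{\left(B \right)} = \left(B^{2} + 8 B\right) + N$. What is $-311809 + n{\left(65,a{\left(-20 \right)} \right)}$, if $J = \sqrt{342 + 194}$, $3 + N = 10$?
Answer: $-311809 + 2 \sqrt{134} \approx -3.1179 \cdot 10^{5}$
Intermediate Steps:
$N = 7$ ($N = -3 + 10 = 7$)
$a{\left(B \right)} = 7 + B^{2} + 8 B$ ($a{\left(B \right)} = \left(B^{2} + 8 B\right) + 7 = 7 + B^{2} + 8 B$)
$J = 2 \sqrt{134}$ ($J = \sqrt{536} = 2 \sqrt{134} \approx 23.152$)
$n{\left(m,D \right)} = 2 \sqrt{134}$
$-311809 + n{\left(65,a{\left(-20 \right)} \right)} = -311809 + 2 \sqrt{134}$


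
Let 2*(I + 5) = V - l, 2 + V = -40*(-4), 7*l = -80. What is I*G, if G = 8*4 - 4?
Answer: 2232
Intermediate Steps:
l = -80/7 (l = (1/7)*(-80) = -80/7 ≈ -11.429)
V = 158 (V = -2 - 40*(-4) = -2 + 160 = 158)
G = 28 (G = 32 - 4 = 28)
I = 558/7 (I = -5 + (158 - 1*(-80/7))/2 = -5 + (158 + 80/7)/2 = -5 + (1/2)*(1186/7) = -5 + 593/7 = 558/7 ≈ 79.714)
I*G = (558/7)*28 = 2232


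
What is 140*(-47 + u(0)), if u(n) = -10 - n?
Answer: -7980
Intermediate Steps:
140*(-47 + u(0)) = 140*(-47 + (-10 - 1*0)) = 140*(-47 + (-10 + 0)) = 140*(-47 - 10) = 140*(-57) = -7980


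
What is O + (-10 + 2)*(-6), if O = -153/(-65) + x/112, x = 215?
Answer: 380551/7280 ≈ 52.273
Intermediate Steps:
O = 31111/7280 (O = -153/(-65) + 215/112 = -153*(-1/65) + 215*(1/112) = 153/65 + 215/112 = 31111/7280 ≈ 4.2735)
O + (-10 + 2)*(-6) = 31111/7280 + (-10 + 2)*(-6) = 31111/7280 - 8*(-6) = 31111/7280 + 48 = 380551/7280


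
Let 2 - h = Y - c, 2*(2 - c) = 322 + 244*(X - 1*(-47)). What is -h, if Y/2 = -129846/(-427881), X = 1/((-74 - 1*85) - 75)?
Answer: 98306659610/16687359 ≈ 5891.1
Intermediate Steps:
X = -1/234 (X = 1/((-74 - 85) - 75) = 1/(-159 - 75) = 1/(-234) = -1/234 ≈ -0.0042735)
c = -689420/117 (c = 2 - (322 + 244*(-1/234 - 1*(-47)))/2 = 2 - (322 + 244*(-1/234 + 47))/2 = 2 - (322 + 244*(10997/234))/2 = 2 - (322 + 1341634/117)/2 = 2 - ½*1379308/117 = 2 - 689654/117 = -689420/117 ≈ -5892.5)
Y = 86564/142627 (Y = 2*(-129846/(-427881)) = 2*(-129846*(-1/427881)) = 2*(43282/142627) = 86564/142627 ≈ 0.60693)
h = -98306659610/16687359 (h = 2 - (86564/142627 - 1*(-689420/117)) = 2 - (86564/142627 + 689420/117) = 2 - 1*98340034328/16687359 = 2 - 98340034328/16687359 = -98306659610/16687359 ≈ -5891.1)
-h = -1*(-98306659610/16687359) = 98306659610/16687359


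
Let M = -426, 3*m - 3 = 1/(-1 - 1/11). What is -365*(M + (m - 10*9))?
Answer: 6771115/36 ≈ 1.8809e+5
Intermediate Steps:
m = 25/36 (m = 1 + 1/(3*(-1 - 1/11)) = 1 + 1/(3*(-12/11)) = 1 + (⅓)*(-11/12) = 1 - 11/36 = 25/36 ≈ 0.69444)
-365*(M + (m - 10*9)) = -365*(-426 + (25/36 - 10*9)) = -365*(-426 + (25/36 - 90)) = -365*(-426 - 3215/36) = -365*(-18551/36) = 6771115/36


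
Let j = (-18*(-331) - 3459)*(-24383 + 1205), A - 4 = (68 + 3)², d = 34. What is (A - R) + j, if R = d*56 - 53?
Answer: -57918628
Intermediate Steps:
R = 1851 (R = 34*56 - 53 = 1904 - 53 = 1851)
A = 5045 (A = 4 + (68 + 3)² = 4 + 71² = 4 + 5041 = 5045)
j = -57921822 (j = (5958 - 3459)*(-23178) = 2499*(-23178) = -57921822)
(A - R) + j = (5045 - 1*1851) - 57921822 = (5045 - 1851) - 57921822 = 3194 - 57921822 = -57918628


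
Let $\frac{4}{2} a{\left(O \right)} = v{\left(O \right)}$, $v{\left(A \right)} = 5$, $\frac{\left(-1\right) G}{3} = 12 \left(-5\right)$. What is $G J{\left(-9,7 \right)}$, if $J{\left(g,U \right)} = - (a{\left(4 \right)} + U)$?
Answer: $-1710$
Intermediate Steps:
$G = 180$ ($G = - 3 \cdot 12 \left(-5\right) = \left(-3\right) \left(-60\right) = 180$)
$a{\left(O \right)} = \frac{5}{2}$ ($a{\left(O \right)} = \frac{1}{2} \cdot 5 = \frac{5}{2}$)
$J{\left(g,U \right)} = - \frac{5}{2} - U$ ($J{\left(g,U \right)} = - (\frac{5}{2} + U) = - \frac{5}{2} - U$)
$G J{\left(-9,7 \right)} = 180 \left(- \frac{5}{2} - 7\right) = 180 \left(- \frac{19}{2}\right) = -1710$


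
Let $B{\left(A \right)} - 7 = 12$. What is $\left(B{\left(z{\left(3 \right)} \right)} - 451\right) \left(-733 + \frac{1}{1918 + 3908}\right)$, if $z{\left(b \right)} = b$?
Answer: $\frac{307472904}{971} \approx 3.1666 \cdot 10^{5}$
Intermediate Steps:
$B{\left(A \right)} = 19$ ($B{\left(A \right)} = 7 + 12 = 19$)
$\left(B{\left(z{\left(3 \right)} \right)} - 451\right) \left(-733 + \frac{1}{1918 + 3908}\right) = \left(19 - 451\right) \left(-733 + \frac{1}{1918 + 3908}\right) = - 432 \left(-733 + \frac{1}{5826}\right) = \left(-432\right) \left(- \frac{4270457}{5826}\right) = \frac{307472904}{971}$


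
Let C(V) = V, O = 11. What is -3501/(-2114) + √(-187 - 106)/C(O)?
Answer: 3501/2114 + I*√293/11 ≈ 1.6561 + 1.5561*I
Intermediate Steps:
-3501/(-2114) + √(-187 - 106)/C(O) = -3501/(-2114) + √(-187 - 106)/11 = -3501*(-1/2114) + √(-293)*(1/11) = 3501/2114 + (I*√293)*(1/11) = 3501/2114 + I*√293/11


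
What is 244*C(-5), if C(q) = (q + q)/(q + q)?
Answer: 244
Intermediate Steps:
C(q) = 1 (C(q) = (2*q)/((2*q)) = (2*q)*(1/(2*q)) = 1)
244*C(-5) = 244*1 = 244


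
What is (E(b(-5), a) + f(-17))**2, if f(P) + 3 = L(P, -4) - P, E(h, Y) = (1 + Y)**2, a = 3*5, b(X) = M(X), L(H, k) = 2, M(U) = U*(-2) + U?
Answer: 73984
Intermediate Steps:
M(U) = -U (M(U) = -2*U + U = -U)
b(X) = -X
a = 15
f(P) = -1 - P (f(P) = -3 + (2 - P) = -1 - P)
(E(b(-5), a) + f(-17))**2 = ((1 + 15)**2 + (-1 - 1*(-17)))**2 = (16**2 + (-1 + 17))**2 = (256 + 16)**2 = 272**2 = 73984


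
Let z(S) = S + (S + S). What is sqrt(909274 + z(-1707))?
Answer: sqrt(904153) ≈ 950.87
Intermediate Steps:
z(S) = 3*S (z(S) = S + 2*S = 3*S)
sqrt(909274 + z(-1707)) = sqrt(909274 + 3*(-1707)) = sqrt(909274 - 5121) = sqrt(904153)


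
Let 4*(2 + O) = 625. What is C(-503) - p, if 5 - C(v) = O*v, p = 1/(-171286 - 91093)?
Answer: 81434832613/1049516 ≈ 77593.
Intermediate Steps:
O = 617/4 (O = -2 + (¼)*625 = -2 + 625/4 = 617/4 ≈ 154.25)
p = -1/262379 (p = 1/(-262379) = -1/262379 ≈ -3.8113e-6)
C(v) = 5 - 617*v/4
C(-503) - p = (5 - 617/4*(-503)) - 1*(-1/262379) = (5 + 310351/4) + 1/262379 = 310371/4 + 1/262379 = 81434832613/1049516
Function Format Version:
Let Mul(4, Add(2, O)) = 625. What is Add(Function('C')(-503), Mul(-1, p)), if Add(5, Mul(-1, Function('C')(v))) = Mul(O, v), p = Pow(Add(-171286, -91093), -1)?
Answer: Rational(81434832613, 1049516) ≈ 77593.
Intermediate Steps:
O = Rational(617, 4) (O = Add(-2, Mul(Rational(1, 4), 625)) = Add(-2, Rational(625, 4)) = Rational(617, 4) ≈ 154.25)
p = Rational(-1, 262379) (p = Pow(-262379, -1) = Rational(-1, 262379) ≈ -3.8113e-6)
Function('C')(v) = Add(5, Mul(Rational(-617, 4), v)) (Function('C')(v) = Add(5, Mul(-1, Mul(Rational(617, 4), v))) = Add(5, Mul(Rational(-617, 4), v)))
Add(Function('C')(-503), Mul(-1, p)) = Add(Add(5, Mul(Rational(-617, 4), -503)), Mul(-1, Rational(-1, 262379))) = Add(Add(5, Rational(310351, 4)), Rational(1, 262379)) = Add(Rational(310371, 4), Rational(1, 262379)) = Rational(81434832613, 1049516)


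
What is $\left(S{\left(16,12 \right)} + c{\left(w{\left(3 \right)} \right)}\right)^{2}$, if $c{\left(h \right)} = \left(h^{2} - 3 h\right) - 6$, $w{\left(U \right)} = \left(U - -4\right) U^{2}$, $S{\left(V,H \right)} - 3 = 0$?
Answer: $14265729$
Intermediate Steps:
$S{\left(V,H \right)} = 3$ ($S{\left(V,H \right)} = 3 + 0 = 3$)
$w{\left(U \right)} = U^{2} \left(4 + U\right)$ ($w{\left(U \right)} = \left(U + 4\right) U^{2} = \left(4 + U\right) U^{2} = U^{2} \left(4 + U\right)$)
$c{\left(h \right)} = -6 + h^{2} - 3 h$
$\left(S{\left(16,12 \right)} + c{\left(w{\left(3 \right)} \right)}\right)^{2} = \left(3 - \left(6 - 81 \left(4 + 3\right)^{2} + 3 \cdot 3^{2} \left(4 + 3\right)\right)\right)^{2} = \left(3 - \left(6 - 3969 + 3 \cdot 9 \cdot 7\right)\right)^{2} = \left(3 - \left(195 - 3969\right)\right)^{2} = \left(3 - -3774\right)^{2} = \left(3 + 3774\right)^{2} = 3777^{2} = 14265729$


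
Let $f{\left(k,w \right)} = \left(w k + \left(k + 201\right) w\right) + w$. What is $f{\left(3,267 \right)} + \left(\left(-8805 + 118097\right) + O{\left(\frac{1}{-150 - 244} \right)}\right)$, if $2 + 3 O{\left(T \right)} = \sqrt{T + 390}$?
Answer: $\frac{494482}{3} + \frac{\sqrt{60541646}}{1182} \approx 1.6483 \cdot 10^{5}$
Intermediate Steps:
$O{\left(T \right)} = - \frac{2}{3} + \frac{\sqrt{390 + T}}{3}$ ($O{\left(T \right)} = - \frac{2}{3} + \frac{\sqrt{T + 390}}{3} = - \frac{2}{3} + \frac{\sqrt{390 + T}}{3}$)
$f{\left(k,w \right)} = w + k w + w \left(201 + k\right)$ ($f{\left(k,w \right)} = \left(k w + \left(201 + k\right) w\right) + w = \left(k w + w \left(201 + k\right)\right) + w = w + k w + w \left(201 + k\right)$)
$f{\left(3,267 \right)} + \left(\left(-8805 + 118097\right) + O{\left(\frac{1}{-150 - 244} \right)}\right) = 2 \cdot 267 \left(101 + 3\right) + \left(\left(-8805 + 118097\right) - \left(\frac{2}{3} - \frac{\sqrt{390 + \frac{1}{-150 - 244}}}{3}\right)\right) = 2 \cdot 267 \cdot 104 + \left(109292 - \left(\frac{2}{3} - \frac{\sqrt{390 + \frac{1}{-394}}}{3}\right)\right) = 55536 + \left(109292 - \left(\frac{2}{3} - \frac{\sqrt{390 - \frac{1}{394}}}{3}\right)\right) = 55536 + \left(109292 - \left(\frac{2}{3} - \frac{\sqrt{\frac{153659}{394}}}{3}\right)\right) = 55536 + \left(109292 - \left(\frac{2}{3} - \frac{\frac{1}{394} \sqrt{60541646}}{3}\right)\right) = 55536 + \left(109292 - \left(\frac{2}{3} - \frac{\sqrt{60541646}}{1182}\right)\right) = 55536 + \left(\frac{327874}{3} + \frac{\sqrt{60541646}}{1182}\right) = \frac{494482}{3} + \frac{\sqrt{60541646}}{1182}$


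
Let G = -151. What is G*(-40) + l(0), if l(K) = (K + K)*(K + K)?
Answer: 6040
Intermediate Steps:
l(K) = 4*K² (l(K) = (2*K)*(2*K) = 4*K²)
G*(-40) + l(0) = -151*(-40) + 4*0² = 6040 + 4*0 = 6040 + 0 = 6040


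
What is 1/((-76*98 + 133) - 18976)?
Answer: -1/26291 ≈ -3.8036e-5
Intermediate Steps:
1/((-76*98 + 133) - 18976) = 1/((-7448 + 133) - 18976) = 1/(-7315 - 18976) = 1/(-26291) = -1/26291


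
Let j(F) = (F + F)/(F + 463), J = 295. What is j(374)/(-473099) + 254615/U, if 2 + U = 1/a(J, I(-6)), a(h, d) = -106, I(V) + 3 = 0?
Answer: -323857082290918/2555895843 ≈ -1.2671e+5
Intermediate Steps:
I(V) = -3 (I(V) = -3 + 0 = -3)
j(F) = 2*F/(463 + F) (j(F) = (2*F)/(463 + F) = 2*F/(463 + F))
U = -213/106 (U = -2 + 1/(-106) = -2 - 1/106 = -213/106 ≈ -2.0094)
j(374)/(-473099) + 254615/U = (2*374/(463 + 374))/(-473099) + 254615/(-213/106) = (2*374/837)*(-1/473099) + 254615*(-106/213) = (2*374*(1/837))*(-1/473099) - 26989190/213 = (748/837)*(-1/473099) - 26989190/213 = -68/35998533 - 26989190/213 = -323857082290918/2555895843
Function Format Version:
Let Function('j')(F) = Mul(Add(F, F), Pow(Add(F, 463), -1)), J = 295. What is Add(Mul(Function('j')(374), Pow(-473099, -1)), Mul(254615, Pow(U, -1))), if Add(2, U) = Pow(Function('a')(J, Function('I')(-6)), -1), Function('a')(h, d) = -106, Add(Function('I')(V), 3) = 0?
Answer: Rational(-323857082290918, 2555895843) ≈ -1.2671e+5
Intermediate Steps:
Function('I')(V) = -3 (Function('I')(V) = Add(-3, 0) = -3)
Function('j')(F) = Mul(2, F, Pow(Add(463, F), -1)) (Function('j')(F) = Mul(Mul(2, F), Pow(Add(463, F), -1)) = Mul(2, F, Pow(Add(463, F), -1)))
U = Rational(-213, 106) (U = Add(-2, Pow(-106, -1)) = Add(-2, Rational(-1, 106)) = Rational(-213, 106) ≈ -2.0094)
Add(Mul(Function('j')(374), Pow(-473099, -1)), Mul(254615, Pow(U, -1))) = Add(Mul(Mul(2, 374, Pow(Add(463, 374), -1)), Pow(-473099, -1)), Mul(254615, Pow(Rational(-213, 106), -1))) = Add(Mul(Mul(2, 374, Pow(837, -1)), Rational(-1, 473099)), Mul(254615, Rational(-106, 213))) = Add(Mul(Mul(2, 374, Rational(1, 837)), Rational(-1, 473099)), Rational(-26989190, 213)) = Add(Mul(Rational(748, 837), Rational(-1, 473099)), Rational(-26989190, 213)) = Add(Rational(-68, 35998533), Rational(-26989190, 213)) = Rational(-323857082290918, 2555895843)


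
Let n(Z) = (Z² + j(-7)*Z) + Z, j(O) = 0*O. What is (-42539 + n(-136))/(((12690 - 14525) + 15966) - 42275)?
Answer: 24179/28144 ≈ 0.85912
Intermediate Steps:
j(O) = 0
n(Z) = Z + Z² (n(Z) = (Z² + 0*Z) + Z = (Z² + 0) + Z = Z² + Z = Z + Z²)
(-42539 + n(-136))/(((12690 - 14525) + 15966) - 42275) = (-42539 - 136*(1 - 136))/(((12690 - 14525) + 15966) - 42275) = (-42539 - 136*(-135))/((-1835 + 15966) - 42275) = (-42539 + 18360)/(14131 - 42275) = -24179/(-28144) = -24179*(-1/28144) = 24179/28144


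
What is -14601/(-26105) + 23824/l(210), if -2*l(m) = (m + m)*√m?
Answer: 14601/26105 - 5956*√210/11025 ≈ -7.2693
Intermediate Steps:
l(m) = -m^(3/2) (l(m) = -(m + m)*√m/2 = -2*m*√m/2 = -m^(3/2))
-14601/(-26105) + 23824/l(210) = -14601/(-26105) + 23824/((-210^(3/2))) = -14601*(-1/26105) + 23824/((-210*√210)) = 14601/26105 + 23824/((-210*√210)) = 14601/26105 + 23824*(-√210/44100) = 14601/26105 - 5956*√210/11025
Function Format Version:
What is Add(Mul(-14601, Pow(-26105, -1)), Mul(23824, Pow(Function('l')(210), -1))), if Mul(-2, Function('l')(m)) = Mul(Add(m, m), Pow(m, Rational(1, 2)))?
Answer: Add(Rational(14601, 26105), Mul(Rational(-5956, 11025), Pow(210, Rational(1, 2)))) ≈ -7.2693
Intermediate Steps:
Function('l')(m) = Mul(-1, Pow(m, Rational(3, 2))) (Function('l')(m) = Mul(Rational(-1, 2), Mul(Add(m, m), Pow(m, Rational(1, 2)))) = Mul(Rational(-1, 2), Mul(Mul(2, m), Pow(m, Rational(1, 2)))) = Mul(Rational(-1, 2), Mul(2, Pow(m, Rational(3, 2)))) = Mul(-1, Pow(m, Rational(3, 2))))
Add(Mul(-14601, Pow(-26105, -1)), Mul(23824, Pow(Function('l')(210), -1))) = Add(Mul(-14601, Pow(-26105, -1)), Mul(23824, Pow(Mul(-1, Pow(210, Rational(3, 2))), -1))) = Add(Mul(-14601, Rational(-1, 26105)), Mul(23824, Pow(Mul(-1, Mul(210, Pow(210, Rational(1, 2)))), -1))) = Add(Rational(14601, 26105), Mul(23824, Pow(Mul(-210, Pow(210, Rational(1, 2))), -1))) = Add(Rational(14601, 26105), Mul(23824, Mul(Rational(-1, 44100), Pow(210, Rational(1, 2))))) = Add(Rational(14601, 26105), Mul(Rational(-5956, 11025), Pow(210, Rational(1, 2))))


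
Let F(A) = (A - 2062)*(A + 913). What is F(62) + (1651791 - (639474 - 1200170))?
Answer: 262487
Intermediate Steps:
F(A) = (-2062 + A)*(913 + A)
F(62) + (1651791 - (639474 - 1200170)) = (-1882606 + 62² - 1149*62) + (1651791 - (639474 - 1200170)) = (-1882606 + 3844 - 71238) + (1651791 - 1*(-560696)) = -1950000 + (1651791 + 560696) = -1950000 + 2212487 = 262487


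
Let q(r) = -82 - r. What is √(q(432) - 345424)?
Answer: I*√345938 ≈ 588.17*I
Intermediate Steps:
√(q(432) - 345424) = √((-82 - 1*432) - 345424) = √((-82 - 432) - 345424) = √(-514 - 345424) = √(-345938) = I*√345938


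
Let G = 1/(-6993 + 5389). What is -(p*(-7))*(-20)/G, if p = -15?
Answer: -3368400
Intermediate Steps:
G = -1/1604 (G = 1/(-1604) = -1/1604 ≈ -0.00062344)
-(p*(-7))*(-20)/G = --15*(-7)*(-20)/(-1/1604) = -105*(-20)*(-1604) = -(-2100)*(-1604) = -1*3368400 = -3368400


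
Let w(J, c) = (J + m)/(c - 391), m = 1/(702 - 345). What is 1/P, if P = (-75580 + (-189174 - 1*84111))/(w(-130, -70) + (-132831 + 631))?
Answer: 21757032991/57415155105 ≈ 0.37894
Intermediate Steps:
m = 1/357 ≈ 0.0028011
w(J, c) = (1/357 + J)/(-391 + c) (w(J, c) = (J + 1/357)/(c - 391) = (1/357 + J)/(-391 + c))
P = 57415155105/21757032991 (P = (-75580 + (-189174 - 1*84111))/((1/357 - 130)/(-391 - 70) + (-132831 + 631)) = (-75580 + (-189174 - 84111))/(-46409/357/(-461) - 132200) = (-75580 - 273285)/(-1/461*(-46409/357) - 132200) = -348865/(46409/164577 - 132200) = -348865/(-21757032991/164577) = -348865*(-164577/21757032991) = 57415155105/21757032991 ≈ 2.6389)
1/P = 1/(57415155105/21757032991) = 21757032991/57415155105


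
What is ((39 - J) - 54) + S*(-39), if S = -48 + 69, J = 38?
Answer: -872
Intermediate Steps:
S = 21
((39 - J) - 54) + S*(-39) = ((39 - 1*38) - 54) + 21*(-39) = ((39 - 38) - 54) - 819 = (1 - 54) - 819 = -53 - 819 = -872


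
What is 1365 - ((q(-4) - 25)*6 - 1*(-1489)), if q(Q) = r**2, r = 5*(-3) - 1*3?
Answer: -1918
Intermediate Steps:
r = -18 (r = -15 - 3 = -18)
q(Q) = 324 (q(Q) = (-18)**2 = 324)
1365 - ((q(-4) - 25)*6 - 1*(-1489)) = 1365 - ((324 - 25)*6 - 1*(-1489)) = 1365 - (299*6 + 1489) = 1365 - (1794 + 1489) = 1365 - 1*3283 = 1365 - 3283 = -1918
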